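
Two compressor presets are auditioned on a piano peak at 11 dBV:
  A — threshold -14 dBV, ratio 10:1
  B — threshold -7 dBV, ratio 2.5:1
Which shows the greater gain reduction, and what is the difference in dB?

A: 25 dB over, compressed to 2.5 dB over, so 22.5 dB of GR.
B: 18 dB over, compressed to 7.2 dB over, so 10.8 dB of GR.
A reduces 11.7 dB more.

A, by 11.7 dB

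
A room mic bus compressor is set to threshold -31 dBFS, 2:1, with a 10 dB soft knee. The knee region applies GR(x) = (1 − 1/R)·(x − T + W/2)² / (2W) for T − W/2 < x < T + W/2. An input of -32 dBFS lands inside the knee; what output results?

x − T + W/2 = -32 − (-31) + 5 = 4.
GR = (1 − 1/2) × 4² / 20 = 0.5 × 16 / 20 = 0.4 dB.
Output = -32 − 0.4 = -32.4 dBFS.

-32.4 dBFS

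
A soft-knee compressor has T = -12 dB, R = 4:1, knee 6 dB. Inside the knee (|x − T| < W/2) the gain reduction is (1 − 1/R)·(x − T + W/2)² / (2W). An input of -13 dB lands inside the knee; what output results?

-13.25 dB

x − T + W/2 = -13 − (-12) + 3 = 2.
GR = (1 − 1/4) × 2² / 12 = 0.75 × 4 / 12 = 0.25 dB.
Output = -13 − 0.25 = -13.25 dB.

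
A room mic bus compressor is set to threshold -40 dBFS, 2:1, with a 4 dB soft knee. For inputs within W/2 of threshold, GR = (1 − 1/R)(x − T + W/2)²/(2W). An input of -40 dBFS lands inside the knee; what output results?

x − T + W/2 = -40 − (-40) + 2 = 2.
GR = (1 − 1/2) × 2² / 8 = 0.5 × 4 / 8 = 0.25 dB.
Output = -40 − 0.25 = -40.25 dBFS.

-40.25 dBFS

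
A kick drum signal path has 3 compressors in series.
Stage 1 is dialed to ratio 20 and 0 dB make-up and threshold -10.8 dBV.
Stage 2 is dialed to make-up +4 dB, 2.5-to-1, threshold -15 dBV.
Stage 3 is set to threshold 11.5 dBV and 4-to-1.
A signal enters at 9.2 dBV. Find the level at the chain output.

-8.92 dBV

Stage 1: 20 dB above -10.8 dBV, reduced 20:1 to 1 dB above → -9.8 dBV.
Stage 2: 5.2 dB above -15 dBV, reduced 2.5:1 to 2.08 dB above → -12.92 dBV; +4 dB make-up → -8.92 dBV.
Stage 3: -8.92 dBV is at or below the 11.5 dBV threshold — no compression; output -8.92 dBV.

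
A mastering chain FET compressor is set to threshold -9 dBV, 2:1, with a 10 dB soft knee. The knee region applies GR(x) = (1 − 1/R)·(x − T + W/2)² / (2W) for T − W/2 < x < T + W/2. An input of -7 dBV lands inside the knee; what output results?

x − T + W/2 = -7 − (-9) + 5 = 7.
GR = (1 − 1/2) × 7² / 20 = 0.5 × 49 / 20 = 1.225 dB.
Output = -7 − 1.225 = -8.225 dBV.

-8.225 dBV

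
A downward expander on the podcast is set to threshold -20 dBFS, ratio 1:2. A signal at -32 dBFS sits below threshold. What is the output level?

Below threshold, a 1:2 expander applies gain = (2−1)×(T − x) of attenuation.
(2−1) × 12 = 12 dB, so output = -32 − 12 = -44 dBFS.

-44 dBFS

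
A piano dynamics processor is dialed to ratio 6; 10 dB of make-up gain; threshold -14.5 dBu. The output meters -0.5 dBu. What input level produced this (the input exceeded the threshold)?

9.5 dBu

Before make-up, the level was -0.5 − 10 = -10.5 dBu.
The compressed level sits -10.5 − (-14.5) = 4 dB over threshold.
Input overshoot = R × output overshoot = 24 dB → input = -14.5 + 24 = 9.5 dBu.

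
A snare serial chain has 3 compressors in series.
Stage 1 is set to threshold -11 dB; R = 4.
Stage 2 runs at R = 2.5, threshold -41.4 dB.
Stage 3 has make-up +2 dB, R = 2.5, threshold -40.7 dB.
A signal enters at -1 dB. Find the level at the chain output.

Stage 1: -1 dB is 10 dB over -11 dB; at 4:1 that becomes 2.5 dB over, giving -8.5 dB.
Stage 2: overshoot 32.9 dB → 32.9/2.5 = 13.16 dB → -28.24 dB.
Stage 3: overshoot 12.46 dB → 12.46/2.5 = 4.984 dB → -35.716 dB; +2 dB make-up → -33.716 dB.

-33.716 dB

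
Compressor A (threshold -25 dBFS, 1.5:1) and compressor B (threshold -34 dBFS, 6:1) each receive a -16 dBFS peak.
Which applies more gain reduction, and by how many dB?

B, by 12 dB

A: overshoot 9 dB → output overshoot 6 dB → GR 3 dB.
B: overshoot 18 dB → output overshoot 3 dB → GR 15 dB.
Difference: 12 dB in favour of B.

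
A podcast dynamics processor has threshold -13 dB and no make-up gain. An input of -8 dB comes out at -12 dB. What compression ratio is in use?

Input overshoot = -8 − (-13) = 5 dB; output overshoot = -12 − (-13) = 1 dB.
Ratio = 5 / 1 = 5.

5:1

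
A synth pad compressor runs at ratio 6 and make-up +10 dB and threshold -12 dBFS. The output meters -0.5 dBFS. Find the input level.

-3 dBFS

Stripping the +10 dB make-up gives -10.5 dBFS at the gain stage.
That's 1.5 dB above the -12 dBFS threshold.
Input overshoot = R × output overshoot = 9 dB → input = -12 + 9 = -3 dBFS.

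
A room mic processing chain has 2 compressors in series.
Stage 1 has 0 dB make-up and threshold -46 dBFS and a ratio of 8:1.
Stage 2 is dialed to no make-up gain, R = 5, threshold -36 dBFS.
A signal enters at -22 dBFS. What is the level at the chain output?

-43 dBFS

Stage 1: -22 dBFS is 24 dB over -46 dBFS; at 8:1 that becomes 3 dB over, giving -43 dBFS.
Stage 2: below threshold (-43 ≤ -36); passes unchanged; output -43 dBFS.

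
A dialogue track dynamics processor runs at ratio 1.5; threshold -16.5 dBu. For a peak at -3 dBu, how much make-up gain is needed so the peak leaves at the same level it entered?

4.5 dB

The peak compresses to -16.5 + 13.5/1.5 = -7.5 dBu.
To reach -3 dBu requires -3 − (-7.5) = 4.5 dB of make-up.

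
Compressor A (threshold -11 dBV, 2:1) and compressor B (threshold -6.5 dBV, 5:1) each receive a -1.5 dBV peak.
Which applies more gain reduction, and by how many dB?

A, by 0.75 dB

A: GR = 9.5 − 9.5/2 = 4.75 dB.
B: GR = 5 − 5/5 = 4 dB.
A applies 0.75 dB more gain reduction.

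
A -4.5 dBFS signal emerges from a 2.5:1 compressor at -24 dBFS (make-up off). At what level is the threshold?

Gain reduction = -4.5 − (-24) = 19.5 dB; output overshoot = GR / (R − 1) = 19.5 / 1.5 = 13 dB.
Threshold = output − output overshoot = -24 − 13 = -37 dBFS.

-37 dBFS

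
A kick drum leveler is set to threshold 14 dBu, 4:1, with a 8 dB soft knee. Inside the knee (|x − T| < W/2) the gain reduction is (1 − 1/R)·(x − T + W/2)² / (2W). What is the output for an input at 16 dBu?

14.3125 dBu

x − T + W/2 = 16 − 14 + 4 = 6.
GR = (1 − 1/4) × 6² / 16 = 0.75 × 36 / 16 = 1.6875 dB.
Output = 16 − 1.6875 = 14.3125 dBu.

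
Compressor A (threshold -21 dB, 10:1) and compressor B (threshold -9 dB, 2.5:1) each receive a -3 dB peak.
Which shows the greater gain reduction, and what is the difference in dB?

A, by 12.6 dB

A: 18 dB over, compressed to 1.8 dB over, so 16.2 dB of GR.
B: 6 dB over, compressed to 2.4 dB over, so 3.6 dB of GR.
A applies 12.6 dB more gain reduction.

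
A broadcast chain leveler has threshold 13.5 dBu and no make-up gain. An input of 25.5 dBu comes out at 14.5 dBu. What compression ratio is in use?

12:1

Input overshoot = 25.5 − 13.5 = 12 dB; output overshoot = 14.5 − 13.5 = 1 dB.
Ratio = 12 / 1 = 12.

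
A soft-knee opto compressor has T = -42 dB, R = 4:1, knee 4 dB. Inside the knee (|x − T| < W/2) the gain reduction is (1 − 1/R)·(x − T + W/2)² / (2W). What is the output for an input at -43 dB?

x − T + W/2 = -43 − (-42) + 2 = 1.
GR = (1 − 1/4) × 1² / 8 = 0.75 × 1 / 8 = 0.09375 dB.
Output = -43 − 0.09375 = -43.09375 dB.

-43.09375 dB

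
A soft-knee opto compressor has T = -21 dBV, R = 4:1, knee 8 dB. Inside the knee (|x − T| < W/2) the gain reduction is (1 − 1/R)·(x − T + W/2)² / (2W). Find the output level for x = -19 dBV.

x − T + W/2 = -19 − (-21) + 4 = 6.
GR = (1 − 1/4) × 6² / 16 = 0.75 × 36 / 16 = 1.6875 dB.
Output = -19 − 1.6875 = -20.6875 dBV.

-20.6875 dBV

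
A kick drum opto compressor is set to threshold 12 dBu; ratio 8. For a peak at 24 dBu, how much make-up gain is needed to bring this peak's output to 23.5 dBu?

10 dB

Overshoot 12 dB → 12/8 = 1.5 dB after compression, so the compressed level is 12 + 1.5 = 13.5 dBu.
Make-up = target − compressed = 23.5 − 13.5 = 10 dB.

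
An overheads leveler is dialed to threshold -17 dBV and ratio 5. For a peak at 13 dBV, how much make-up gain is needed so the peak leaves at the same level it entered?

The peak compresses to -17 + 30/5 = -11 dBV.
To reach 13 dBV requires 13 − (-11) = 24 dB of make-up.

24 dB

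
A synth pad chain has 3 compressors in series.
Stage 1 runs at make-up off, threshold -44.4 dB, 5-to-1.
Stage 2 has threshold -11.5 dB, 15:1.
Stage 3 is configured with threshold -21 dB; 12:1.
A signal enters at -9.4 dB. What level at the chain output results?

-37.4 dB

Stage 1: -9.4 dB is 35 dB over -44.4 dB; at 5:1 that becomes 7 dB over, giving -37.4 dB.
Stage 2: -37.4 dB is at or below the -11.5 dB threshold — no compression; output -37.4 dB.
Stage 3: -37.4 dB ≤ -21 dB, so stage 3 doesn't engage; output -37.4 dB.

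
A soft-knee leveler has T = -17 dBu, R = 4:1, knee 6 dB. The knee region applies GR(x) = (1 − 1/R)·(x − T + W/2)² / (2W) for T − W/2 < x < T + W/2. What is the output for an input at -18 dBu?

x − T + W/2 = -18 − (-17) + 3 = 2.
GR = (1 − 1/4) × 2² / 12 = 0.75 × 4 / 12 = 0.25 dB.
Output = -18 − 0.25 = -18.25 dBu.

-18.25 dBu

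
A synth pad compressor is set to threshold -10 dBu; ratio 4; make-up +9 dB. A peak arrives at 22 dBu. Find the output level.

The input is 32 dB above the -10 dBu threshold.
At 4:1 the overshoot is divided by 4, leaving 8 dB above threshold.
So the level is -10 + 8 = -2 dBu; make-up adds 9 dB, giving 7 dBu.

7 dBu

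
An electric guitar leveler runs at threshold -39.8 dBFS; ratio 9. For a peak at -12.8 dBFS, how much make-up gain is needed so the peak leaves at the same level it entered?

24 dB

Overshoot 27 dB → 27/9 = 3 dB after compression, so the compressed level is -39.8 + 3 = -36.8 dBFS.
Make-up = target − compressed = -12.8 − (-36.8) = 24 dB.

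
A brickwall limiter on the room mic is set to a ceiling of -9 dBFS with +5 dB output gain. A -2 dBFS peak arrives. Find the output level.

A brickwall limiter is an ∞:1 compressor: any input above the ceiling is clamped to -9 dBFS.
Output gain then adds 5 dB: -9 + 5 = -4 dBFS.

-4 dBFS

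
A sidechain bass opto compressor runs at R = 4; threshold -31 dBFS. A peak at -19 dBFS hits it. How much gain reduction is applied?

9 dB

Overshoot = -19 − (-31) = 12 dB.
After 4:1 compression the overshoot becomes 12/4 = 3 dB.
So the signal is attenuated by 12 − 3 = 9 dB.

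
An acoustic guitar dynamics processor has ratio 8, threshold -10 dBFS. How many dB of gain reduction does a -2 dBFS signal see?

7 dB

Overshoot = -2 − (-10) = 8 dB.
After 8:1 compression the overshoot becomes 8/8 = 1 dB.
So the signal is attenuated by 8 − 1 = 7 dB.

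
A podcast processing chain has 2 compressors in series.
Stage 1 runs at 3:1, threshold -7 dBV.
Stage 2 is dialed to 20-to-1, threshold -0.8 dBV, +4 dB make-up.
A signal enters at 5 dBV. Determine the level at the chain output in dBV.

Stage 1: overshoot 12 dB → 12/3 = 4 dB → -3 dBV.
Stage 2: below threshold (-3 ≤ -0.8); passes unchanged; make-up brings it to 1 dBV.

1 dBV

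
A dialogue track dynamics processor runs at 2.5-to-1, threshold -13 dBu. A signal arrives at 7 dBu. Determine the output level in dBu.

-5 dBu

7 dBu sits 20 dB over threshold.
2.5:1 compression reduces that to 20/2.5 = 8 dB over.
Output = -13 + 8 = -5 dBu.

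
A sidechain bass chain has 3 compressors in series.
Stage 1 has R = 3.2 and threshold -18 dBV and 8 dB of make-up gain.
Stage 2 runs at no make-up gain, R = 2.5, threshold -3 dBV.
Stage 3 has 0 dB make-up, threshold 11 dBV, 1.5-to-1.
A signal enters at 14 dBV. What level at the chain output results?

-1.8 dBV

Stage 1: overshoot 32 dB → 32/3.2 = 10 dB → -8 dBV; +8 dB make-up → 0 dBV.
Stage 2: 3 dB above -3 dBV, reduced 2.5:1 to 1.2 dB above → -1.8 dBV.
Stage 3: -1.8 dBV is at or below the 11 dBV threshold — no compression; output -1.8 dBV.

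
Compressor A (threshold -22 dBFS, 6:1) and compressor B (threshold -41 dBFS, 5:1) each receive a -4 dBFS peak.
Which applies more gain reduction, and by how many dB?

A: overshoot 18 dB → output overshoot 3 dB → GR 15 dB.
B: overshoot 37 dB → output overshoot 7.4 dB → GR 29.6 dB.
B reduces 14.6 dB more.

B, by 14.6 dB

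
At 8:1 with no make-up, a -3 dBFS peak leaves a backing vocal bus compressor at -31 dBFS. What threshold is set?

Let T be the threshold. Output overshoot = (input overshoot)/R, so -31 − T = (-3 − T)/8.
8·(-31 − T) = -3 − T → 7·T = -248 − (-3) = -245.
T = -245/7 = -35 dBFS.

-35 dBFS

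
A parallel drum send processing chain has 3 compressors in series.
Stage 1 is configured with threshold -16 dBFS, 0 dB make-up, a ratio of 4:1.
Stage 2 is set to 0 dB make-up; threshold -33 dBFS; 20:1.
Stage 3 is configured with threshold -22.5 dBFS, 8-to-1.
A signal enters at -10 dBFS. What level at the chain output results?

-32.075 dBFS

Stage 1: overshoot 6 dB → 6/4 = 1.5 dB → -14.5 dBFS.
Stage 2: 18.5 dB above -33 dBFS, reduced 20:1 to 0.925 dB above → -32.075 dBFS.
Stage 3: -32.075 dBFS is at or below the -22.5 dBFS threshold — no compression; output -32.075 dBFS.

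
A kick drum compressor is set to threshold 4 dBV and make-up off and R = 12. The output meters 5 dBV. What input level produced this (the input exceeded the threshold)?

Post-compression overshoot = 5 − 4 = 1 dB.
Before 12:1 compression the overshoot was 1 × 12 = 12 dB, so input = 4 + 12 = 16 dBV.

16 dBV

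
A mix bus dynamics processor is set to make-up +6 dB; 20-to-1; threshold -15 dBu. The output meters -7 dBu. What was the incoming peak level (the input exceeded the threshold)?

Before make-up, the level was -7 − 6 = -13 dBu.
That's 2 dB above the -15 dBu threshold.
Undo the ratio: input overshoot = 2 × 20 = 40 dB, giving input = 25 dBu.

25 dBu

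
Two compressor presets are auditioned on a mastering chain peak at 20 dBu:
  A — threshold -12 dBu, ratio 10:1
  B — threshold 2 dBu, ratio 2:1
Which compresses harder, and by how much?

A: 32 dB over, compressed to 3.2 dB over, so 28.8 dB of GR.
B: 18 dB over, compressed to 9 dB over, so 9 dB of GR.
Difference: 19.8 dB in favour of A.

A, by 19.8 dB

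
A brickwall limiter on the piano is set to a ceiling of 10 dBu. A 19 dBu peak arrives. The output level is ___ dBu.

The limiter clamps the peak to its 10 dBu ceiling.

10 dBu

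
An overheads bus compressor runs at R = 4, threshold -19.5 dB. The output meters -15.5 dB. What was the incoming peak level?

The compressed level sits -15.5 − (-19.5) = 4 dB over threshold.
Input overshoot = R × output overshoot = 16 dB → input = -19.5 + 16 = -3.5 dB.

-3.5 dB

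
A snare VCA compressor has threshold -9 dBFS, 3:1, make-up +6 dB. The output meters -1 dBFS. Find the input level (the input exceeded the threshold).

-3 dBFS

Before make-up, the level was -1 − 6 = -7 dBFS.
That's 2 dB above the -9 dBFS threshold.
Input overshoot = R × output overshoot = 6 dB → input = -9 + 6 = -3 dBFS.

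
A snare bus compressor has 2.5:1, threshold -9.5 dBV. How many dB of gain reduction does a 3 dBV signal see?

7.5 dB

3 dBV exceeds the threshold by 12.5 dB.
At 2.5:1, output sits 12.5/2.5 = 5 dB above threshold.
GR = overshoot in − overshoot out = 12.5 − 5 = 7.5 dB.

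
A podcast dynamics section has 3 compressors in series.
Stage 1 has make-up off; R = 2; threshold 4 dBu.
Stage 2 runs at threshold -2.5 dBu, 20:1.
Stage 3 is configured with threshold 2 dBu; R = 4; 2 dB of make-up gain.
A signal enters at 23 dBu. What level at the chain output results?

0.3 dBu

Stage 1: overshoot 19 dB → 19/2 = 9.5 dB → 13.5 dBu.
Stage 2: 13.5 dBu is 16 dB over -2.5 dBu; at 20:1 that becomes 0.8 dB over, giving -1.7 dBu.
Stage 3: below threshold (-1.7 ≤ 2); passes unchanged; make-up brings it to 0.3 dBu.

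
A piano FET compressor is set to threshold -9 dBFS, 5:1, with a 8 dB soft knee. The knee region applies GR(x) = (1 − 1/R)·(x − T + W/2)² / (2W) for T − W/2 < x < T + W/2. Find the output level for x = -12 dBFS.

x − T + W/2 = -12 − (-9) + 4 = 1.
GR = (1 − 1/5) × 1² / 16 = 0.8 × 1 / 16 = 0.05 dB.
Output = -12 − 0.05 = -12.05 dBFS.

-12.05 dBFS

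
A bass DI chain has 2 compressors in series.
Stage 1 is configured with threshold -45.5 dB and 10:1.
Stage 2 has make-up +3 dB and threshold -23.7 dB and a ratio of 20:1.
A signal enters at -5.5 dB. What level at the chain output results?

-38.5 dB

Stage 1: -5.5 dB is 40 dB over -45.5 dB; at 10:1 that becomes 4 dB over, giving -41.5 dB.
Stage 2: -41.5 dB ≤ -23.7 dB, so stage 2 doesn't engage; make-up brings it to -38.5 dB.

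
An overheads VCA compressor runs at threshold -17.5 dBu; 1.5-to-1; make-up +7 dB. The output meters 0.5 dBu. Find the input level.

-1 dBu

Stripping the +7 dB make-up gives -6.5 dBu at the gain stage.
That's 11 dB above the -17.5 dBu threshold.
Undo the ratio: input overshoot = 11 × 1.5 = 16.5 dB, giving input = -1 dBu.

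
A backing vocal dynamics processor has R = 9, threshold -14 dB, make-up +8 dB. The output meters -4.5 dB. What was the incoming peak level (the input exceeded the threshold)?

Before make-up, the level was -4.5 − 8 = -12.5 dB.
The compressed level sits -12.5 − (-14) = 1.5 dB over threshold.
Undo the ratio: input overshoot = 1.5 × 9 = 13.5 dB, giving input = -0.5 dB.

-0.5 dB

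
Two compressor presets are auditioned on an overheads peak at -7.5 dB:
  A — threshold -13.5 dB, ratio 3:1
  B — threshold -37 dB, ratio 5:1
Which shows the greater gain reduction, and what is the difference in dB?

A: GR = 6 − 6/3 = 4 dB.
B: GR = 29.5 − 29.5/5 = 23.6 dB.
B applies 19.6 dB more gain reduction.

B, by 19.6 dB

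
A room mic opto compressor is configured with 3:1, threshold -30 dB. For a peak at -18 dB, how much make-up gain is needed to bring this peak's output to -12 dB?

14 dB

Overshoot 12 dB → 12/3 = 4 dB after compression, so the compressed level is -30 + 4 = -26 dB.
Make-up = target − compressed = -12 − (-26) = 14 dB.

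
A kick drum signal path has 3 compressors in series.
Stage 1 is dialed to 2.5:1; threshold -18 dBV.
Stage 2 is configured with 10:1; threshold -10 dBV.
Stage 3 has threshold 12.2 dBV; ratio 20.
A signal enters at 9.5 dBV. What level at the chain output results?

-9.7 dBV

Stage 1: 27.5 dB above -18 dBV, reduced 2.5:1 to 11 dB above → -7 dBV.
Stage 2: 3 dB above -10 dBV, reduced 10:1 to 0.3 dB above → -9.7 dBV.
Stage 3: below threshold (-9.7 ≤ 12.2); passes unchanged; output -9.7 dBV.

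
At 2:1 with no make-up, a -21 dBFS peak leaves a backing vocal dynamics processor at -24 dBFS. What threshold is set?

Gain reduction = -21 − (-24) = 3 dB; output overshoot = GR / (R − 1) = 3 / 1 = 3 dB.
Threshold = output − output overshoot = -24 − 3 = -27 dBFS.

-27 dBFS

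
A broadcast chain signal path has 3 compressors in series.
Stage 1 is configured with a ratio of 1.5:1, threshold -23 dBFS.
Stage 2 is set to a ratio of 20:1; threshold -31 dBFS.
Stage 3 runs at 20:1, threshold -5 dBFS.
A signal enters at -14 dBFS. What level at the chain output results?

-30.3 dBFS

Stage 1: -14 dBFS is 9 dB over -23 dBFS; at 1.5:1 that becomes 6 dB over, giving -17 dBFS.
Stage 2: overshoot 14 dB → 14/20 = 0.7 dB → -30.3 dBFS.
Stage 3: -30.3 dBFS ≤ -5 dBFS, so stage 3 doesn't engage; output -30.3 dBFS.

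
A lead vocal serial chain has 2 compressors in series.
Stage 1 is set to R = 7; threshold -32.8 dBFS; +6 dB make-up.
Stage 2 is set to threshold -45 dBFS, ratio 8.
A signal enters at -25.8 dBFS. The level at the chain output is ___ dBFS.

-42.6 dBFS

Stage 1: -25.8 dBFS is 7 dB over -32.8 dBFS; at 7:1 that becomes 1 dB over, giving -31.8 dBFS; +6 dB make-up → -25.8 dBFS.
Stage 2: 19.2 dB above -45 dBFS, reduced 8:1 to 2.4 dB above → -42.6 dBFS.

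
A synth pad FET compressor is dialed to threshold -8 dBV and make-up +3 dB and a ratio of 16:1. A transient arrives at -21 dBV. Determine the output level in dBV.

-21 dBV is 13 dB below the -8 dBV threshold, so no gain reduction is applied.
Make-up gain adds 3 dB: -21 + 3 = -18 dBV.

-18 dBV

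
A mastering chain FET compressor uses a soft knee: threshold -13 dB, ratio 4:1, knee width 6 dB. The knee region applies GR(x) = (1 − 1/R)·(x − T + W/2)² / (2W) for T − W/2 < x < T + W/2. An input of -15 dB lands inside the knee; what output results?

-15.0625 dB

x − T + W/2 = -15 − (-13) + 3 = 1.
GR = (1 − 1/4) × 1² / 12 = 0.75 × 1 / 12 = 0.0625 dB.
Output = -15 − 0.0625 = -15.0625 dB.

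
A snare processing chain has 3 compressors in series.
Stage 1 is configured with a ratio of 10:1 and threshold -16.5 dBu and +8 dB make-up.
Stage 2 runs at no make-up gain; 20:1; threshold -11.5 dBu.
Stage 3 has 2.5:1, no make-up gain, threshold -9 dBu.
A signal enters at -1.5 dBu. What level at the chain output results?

Stage 1: -1.5 dBu is 15 dB over -16.5 dBu; at 10:1 that becomes 1.5 dB over, giving -15 dBu; +8 dB make-up → -7 dBu.
Stage 2: -7 dBu is 4.5 dB over -11.5 dBu; at 20:1 that becomes 0.225 dB over, giving -11.275 dBu.
Stage 3: below threshold (-11.275 ≤ -9); passes unchanged; output -11.275 dBu.

-11.275 dBu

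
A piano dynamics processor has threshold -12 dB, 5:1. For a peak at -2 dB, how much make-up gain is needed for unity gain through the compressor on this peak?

8 dB

Without make-up, output = threshold + overshoot/5 = -12 + 2 = -10 dB.
Gap to target: 8 dB.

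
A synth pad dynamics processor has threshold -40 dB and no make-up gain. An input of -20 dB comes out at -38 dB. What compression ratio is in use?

10:1

Input overshoot = -20 − (-40) = 20 dB; output overshoot = -38 − (-40) = 2 dB.
Ratio = 20 / 2 = 10.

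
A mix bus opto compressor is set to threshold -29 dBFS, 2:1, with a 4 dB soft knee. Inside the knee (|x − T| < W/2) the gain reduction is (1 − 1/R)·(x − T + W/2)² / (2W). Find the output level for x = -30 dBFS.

-30.0625 dBFS

x − T + W/2 = -30 − (-29) + 2 = 1.
GR = (1 − 1/2) × 1² / 8 = 0.5 × 1 / 8 = 0.0625 dB.
Output = -30 − 0.0625 = -30.0625 dBFS.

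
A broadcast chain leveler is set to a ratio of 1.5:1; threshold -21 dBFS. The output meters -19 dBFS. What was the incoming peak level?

That's 2 dB above the -21 dBFS threshold.
Before 1.5:1 compression the overshoot was 2 × 1.5 = 3 dB, so input = -21 + 3 = -18 dBFS.

-18 dBFS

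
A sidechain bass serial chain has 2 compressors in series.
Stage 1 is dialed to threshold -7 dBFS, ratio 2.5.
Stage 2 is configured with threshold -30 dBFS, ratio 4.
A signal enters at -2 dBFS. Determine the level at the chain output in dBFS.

Stage 1: -2 dBFS is 5 dB over -7 dBFS; at 2.5:1 that becomes 2 dB over, giving -5 dBFS.
Stage 2: overshoot 25 dB → 25/4 = 6.25 dB → -23.75 dBFS.

-23.75 dBFS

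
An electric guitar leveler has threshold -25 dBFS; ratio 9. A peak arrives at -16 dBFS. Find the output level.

-24 dBFS

The input is 9 dB above the -25 dBFS threshold.
At 9:1 the overshoot is divided by 9, leaving 1 dB above threshold.
Output = -25 + 1 = -24 dBFS.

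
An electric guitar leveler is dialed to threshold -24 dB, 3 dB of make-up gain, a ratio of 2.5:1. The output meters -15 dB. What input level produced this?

-9 dB

Remove make-up: -15 − 3 = -18 dB.
The compressed level sits -18 − (-24) = 6 dB over threshold.
Before 2.5:1 compression the overshoot was 6 × 2.5 = 15 dB, so input = -24 + 15 = -9 dB.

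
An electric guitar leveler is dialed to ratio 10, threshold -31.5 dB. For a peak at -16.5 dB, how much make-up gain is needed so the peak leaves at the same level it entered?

The peak compresses to -31.5 + 15/10 = -30 dB.
To reach -16.5 dB requires -16.5 − (-30) = 13.5 dB of make-up.

13.5 dB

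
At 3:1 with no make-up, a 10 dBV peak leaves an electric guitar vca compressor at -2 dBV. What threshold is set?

Input is 18 dB above T (since output overshoot × R = input overshoot: (-2 − T)·3 = 10 − T gives T = -8 dBV).
Check: -8 + (10 − (-8))/3 = -8 + 6 = -2 dBV. ✓

-8 dBV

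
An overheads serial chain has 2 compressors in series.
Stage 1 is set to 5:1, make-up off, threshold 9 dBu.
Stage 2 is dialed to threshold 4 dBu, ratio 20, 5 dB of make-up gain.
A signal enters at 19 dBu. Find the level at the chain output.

Stage 1: 10 dB above 9 dBu, reduced 5:1 to 2 dB above → 11 dBu.
Stage 2: overshoot 7 dB → 7/20 = 0.35 dB → 4.35 dBu; +5 dB make-up → 9.35 dBu.

9.35 dBu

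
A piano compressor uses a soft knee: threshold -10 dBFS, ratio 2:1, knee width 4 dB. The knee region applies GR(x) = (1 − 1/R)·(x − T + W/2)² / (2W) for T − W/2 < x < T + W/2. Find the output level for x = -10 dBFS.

-10.25 dBFS

x − T + W/2 = -10 − (-10) + 2 = 2.
GR = (1 − 1/2) × 2² / 8 = 0.5 × 4 / 8 = 0.25 dB.
Output = -10 − 0.25 = -10.25 dBFS.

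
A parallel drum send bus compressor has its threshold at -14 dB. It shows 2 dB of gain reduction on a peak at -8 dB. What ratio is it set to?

Input overshoot = -8 − (-14) = 6 dB.
Output overshoot = 6 − 2 = 4 dB.
Ratio = input overshoot / output overshoot = 6 / 4 = 1.5.

1.5:1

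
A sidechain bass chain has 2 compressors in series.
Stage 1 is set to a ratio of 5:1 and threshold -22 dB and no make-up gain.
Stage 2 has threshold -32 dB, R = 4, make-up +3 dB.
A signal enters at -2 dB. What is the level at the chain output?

Stage 1: -2 dB is 20 dB over -22 dB; at 5:1 that becomes 4 dB over, giving -18 dB.
Stage 2: -18 dB is 14 dB over -32 dB; at 4:1 that becomes 3.5 dB over, giving -28.5 dB; +3 dB make-up → -25.5 dB.

-25.5 dB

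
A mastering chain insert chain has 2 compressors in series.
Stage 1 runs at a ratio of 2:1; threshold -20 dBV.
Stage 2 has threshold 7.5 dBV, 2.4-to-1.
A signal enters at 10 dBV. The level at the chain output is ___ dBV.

-5 dBV

Stage 1: 30 dB above -20 dBV, reduced 2:1 to 15 dB above → -5 dBV.
Stage 2: -5 dBV is at or below the 7.5 dBV threshold — no compression; output -5 dBV.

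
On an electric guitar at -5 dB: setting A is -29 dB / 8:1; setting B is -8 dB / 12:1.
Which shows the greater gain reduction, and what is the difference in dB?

A, by 18.25 dB

A: overshoot 24 dB → output overshoot 3 dB → GR 21 dB.
B: overshoot 3 dB → output overshoot 0.25 dB → GR 2.75 dB.
A applies 18.25 dB more gain reduction.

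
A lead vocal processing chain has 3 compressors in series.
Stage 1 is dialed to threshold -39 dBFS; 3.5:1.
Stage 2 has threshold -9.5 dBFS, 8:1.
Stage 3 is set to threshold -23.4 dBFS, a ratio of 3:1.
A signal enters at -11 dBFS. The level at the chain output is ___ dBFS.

Stage 1: -11 dBFS is 28 dB over -39 dBFS; at 3.5:1 that becomes 8 dB over, giving -31 dBFS.
Stage 2: -31 dBFS is at or below the -9.5 dBFS threshold — no compression; output -31 dBFS.
Stage 3: -31 dBFS ≤ -23.4 dBFS, so stage 3 doesn't engage; output -31 dBFS.

-31 dBFS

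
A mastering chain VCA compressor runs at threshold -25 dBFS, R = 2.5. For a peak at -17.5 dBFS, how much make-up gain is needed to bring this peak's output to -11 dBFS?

Overshoot 7.5 dB → 7.5/2.5 = 3 dB after compression, so the compressed level is -25 + 3 = -22 dBFS.
Make-up = target − compressed = -11 − (-22) = 11 dB.

11 dB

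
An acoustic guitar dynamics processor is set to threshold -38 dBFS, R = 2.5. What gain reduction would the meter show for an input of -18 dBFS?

Overshoot = -18 − (-38) = 20 dB.
A 2.5:1 ratio leaves 8 dB of that excess.
So the signal is attenuated by 20 − 8 = 12 dB.

12 dB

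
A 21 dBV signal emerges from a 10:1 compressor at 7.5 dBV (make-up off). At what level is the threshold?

6 dBV

Gain reduction = 21 − 7.5 = 13.5 dB; output overshoot = GR / (R − 1) = 13.5 / 9 = 1.5 dB.
Threshold = output − output overshoot = 7.5 − 1.5 = 6 dBV.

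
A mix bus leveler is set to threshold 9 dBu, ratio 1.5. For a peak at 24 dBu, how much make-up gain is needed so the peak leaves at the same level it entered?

5 dB

Without make-up, output = threshold + overshoot/1.5 = 9 + 10 = 19 dBu.
Gap to target: 5 dB.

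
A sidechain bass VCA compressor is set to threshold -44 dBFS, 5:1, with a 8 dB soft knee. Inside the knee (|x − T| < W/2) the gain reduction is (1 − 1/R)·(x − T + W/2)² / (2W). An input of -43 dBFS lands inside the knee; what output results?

-44.25 dBFS

x − T + W/2 = -43 − (-44) + 4 = 5.
GR = (1 − 1/5) × 5² / 16 = 0.8 × 25 / 16 = 1.25 dB.
Output = -43 − 1.25 = -44.25 dBFS.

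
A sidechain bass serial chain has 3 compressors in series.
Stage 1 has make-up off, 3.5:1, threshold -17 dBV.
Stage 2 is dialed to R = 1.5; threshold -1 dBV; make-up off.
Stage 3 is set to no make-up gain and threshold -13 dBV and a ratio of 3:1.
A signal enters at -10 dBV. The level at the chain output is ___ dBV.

Stage 1: -10 dBV is 7 dB over -17 dBV; at 3.5:1 that becomes 2 dB over, giving -15 dBV.
Stage 2: -15 dBV ≤ -1 dBV, so stage 2 doesn't engage; output -15 dBV.
Stage 3: below threshold (-15 ≤ -13); passes unchanged; output -15 dBV.

-15 dBV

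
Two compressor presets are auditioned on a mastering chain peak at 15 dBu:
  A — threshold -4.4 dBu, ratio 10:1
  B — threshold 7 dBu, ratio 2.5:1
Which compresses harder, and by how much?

A: 19.4 dB over, compressed to 1.94 dB over, so 17.46 dB of GR.
B: 8 dB over, compressed to 3.2 dB over, so 4.8 dB of GR.
Difference: 12.66 dB in favour of A.

A, by 12.66 dB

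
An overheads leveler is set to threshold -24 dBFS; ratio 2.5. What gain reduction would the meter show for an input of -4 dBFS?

12 dB

The signal is 20 dB above threshold.
After 2.5:1 compression the overshoot becomes 20/2.5 = 8 dB.
Gain reduction = 20 − 8 = 12 dB.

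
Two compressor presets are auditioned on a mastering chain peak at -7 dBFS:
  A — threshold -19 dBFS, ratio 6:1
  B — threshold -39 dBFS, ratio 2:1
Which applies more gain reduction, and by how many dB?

A: GR = 12 − 12/6 = 10 dB.
B: GR = 32 − 32/2 = 16 dB.
Difference: 6 dB in favour of B.

B, by 6 dB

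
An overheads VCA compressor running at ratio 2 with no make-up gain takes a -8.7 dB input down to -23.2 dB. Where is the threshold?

-37.7 dB

Let T be the threshold. Output overshoot = (input overshoot)/R, so -23.2 − T = (-8.7 − T)/2.
2·(-23.2 − T) = -8.7 − T → 1·T = -46.4 − (-8.7) = -37.7.
T = -37.7/1 = -37.7 dB.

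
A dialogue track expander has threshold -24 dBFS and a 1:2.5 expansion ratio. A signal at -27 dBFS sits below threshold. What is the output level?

-31.5 dBFS

Below threshold, a 1:2.5 expander applies gain = (2.5−1)×(T − x) of attenuation.
(2.5−1) × 3 = 4.5 dB, so output = -27 − 4.5 = -31.5 dBFS.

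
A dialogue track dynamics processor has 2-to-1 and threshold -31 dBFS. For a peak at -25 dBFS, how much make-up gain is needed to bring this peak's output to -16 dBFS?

Without make-up, output = threshold + overshoot/2 = -31 + 3 = -28 dBFS.
Gap to target: 12 dB.

12 dB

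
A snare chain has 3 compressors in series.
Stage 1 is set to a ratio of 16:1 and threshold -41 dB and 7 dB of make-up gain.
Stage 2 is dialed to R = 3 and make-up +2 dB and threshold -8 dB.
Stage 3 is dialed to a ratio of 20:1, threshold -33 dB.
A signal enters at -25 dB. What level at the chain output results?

Stage 1: -25 dB is 16 dB over -41 dB; at 16:1 that becomes 1 dB over, giving -40 dB; +7 dB make-up → -33 dB.
Stage 2: below threshold (-33 ≤ -8); passes unchanged; make-up brings it to -31 dB.
Stage 3: 2 dB above -33 dB, reduced 20:1 to 0.1 dB above → -32.9 dB.

-32.9 dB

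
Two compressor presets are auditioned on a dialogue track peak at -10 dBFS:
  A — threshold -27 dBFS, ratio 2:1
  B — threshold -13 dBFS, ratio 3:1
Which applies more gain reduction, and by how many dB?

A: overshoot 17 dB → output overshoot 8.5 dB → GR 8.5 dB.
B: overshoot 3 dB → output overshoot 1 dB → GR 2 dB.
Difference: 6.5 dB in favour of A.

A, by 6.5 dB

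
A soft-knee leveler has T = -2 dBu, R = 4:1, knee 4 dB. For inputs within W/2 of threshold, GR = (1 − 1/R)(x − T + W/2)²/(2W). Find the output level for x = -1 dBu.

x − T + W/2 = -1 − (-2) + 2 = 3.
GR = (1 − 1/4) × 3² / 8 = 0.75 × 9 / 8 = 0.84375 dB.
Output = -1 − 0.84375 = -1.84375 dBu.

-1.84375 dBu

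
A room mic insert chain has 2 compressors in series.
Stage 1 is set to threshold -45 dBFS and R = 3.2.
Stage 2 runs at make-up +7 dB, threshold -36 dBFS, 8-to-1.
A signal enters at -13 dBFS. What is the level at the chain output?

Stage 1: -13 dBFS is 32 dB over -45 dBFS; at 3.2:1 that becomes 10 dB over, giving -35 dBFS.
Stage 2: overshoot 1 dB → 1/8 = 0.125 dB → -35.875 dBFS; +7 dB make-up → -28.875 dBFS.

-28.875 dBFS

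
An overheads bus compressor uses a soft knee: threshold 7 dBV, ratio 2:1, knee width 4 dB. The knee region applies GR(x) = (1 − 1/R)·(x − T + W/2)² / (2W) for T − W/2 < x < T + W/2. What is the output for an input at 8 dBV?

7.4375 dBV

x − T + W/2 = 8 − 7 + 2 = 3.
GR = (1 − 1/2) × 3² / 8 = 0.5 × 9 / 8 = 0.5625 dB.
Output = 8 − 0.5625 = 7.4375 dBV.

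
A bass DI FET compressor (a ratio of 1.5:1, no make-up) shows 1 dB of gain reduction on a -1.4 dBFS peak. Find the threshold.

Let T be the threshold. Output overshoot = (input overshoot)/R, so -2.4 − T = (-1.4 − T)/1.5.
1.5·(-2.4 − T) = -1.4 − T → 0.5·T = -3.6 − (-1.4) = -2.2.
T = -2.2/0.5 = -4.4 dBFS.

-4.4 dBFS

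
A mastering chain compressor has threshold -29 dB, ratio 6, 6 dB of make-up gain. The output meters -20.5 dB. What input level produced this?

-14 dB

Before make-up, the level was -20.5 − 6 = -26.5 dB.
The compressed level sits -26.5 − (-29) = 2.5 dB over threshold.
Input overshoot = R × output overshoot = 15 dB → input = -29 + 15 = -14 dB.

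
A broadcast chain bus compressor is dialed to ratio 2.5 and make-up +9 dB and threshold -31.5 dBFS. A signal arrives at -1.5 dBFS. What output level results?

The input is 30 dB above the -31.5 dBFS threshold.
The 30 dB excess becomes 12 dB after 2.5:1 reduction.
So the level is -31.5 + 12 = -19.5 dBFS; make-up adds 9 dB, giving -10.5 dBFS.

-10.5 dBFS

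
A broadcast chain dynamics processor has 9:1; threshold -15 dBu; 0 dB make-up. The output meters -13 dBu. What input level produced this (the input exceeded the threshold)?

3 dBu

Post-compression overshoot = -13 − (-15) = 2 dB.
Undo the ratio: input overshoot = 2 × 9 = 18 dB, giving input = 3 dBu.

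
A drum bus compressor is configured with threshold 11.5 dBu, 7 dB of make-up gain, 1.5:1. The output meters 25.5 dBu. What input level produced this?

Before make-up, the level was 25.5 − 7 = 18.5 dBu.
Post-compression overshoot = 18.5 − 11.5 = 7 dB.
Input overshoot = R × output overshoot = 10.5 dB → input = 11.5 + 10.5 = 22 dBu.

22 dBu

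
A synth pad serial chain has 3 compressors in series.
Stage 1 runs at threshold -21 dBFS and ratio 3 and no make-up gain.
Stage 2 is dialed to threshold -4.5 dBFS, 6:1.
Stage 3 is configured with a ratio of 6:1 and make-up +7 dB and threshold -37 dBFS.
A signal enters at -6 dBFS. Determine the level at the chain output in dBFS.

-26.5 dBFS

Stage 1: overshoot 15 dB → 15/3 = 5 dB → -16 dBFS.
Stage 2: below threshold (-16 ≤ -4.5); passes unchanged; output -16 dBFS.
Stage 3: -16 dBFS is 21 dB over -37 dBFS; at 6:1 that becomes 3.5 dB over, giving -33.5 dBFS; +7 dB make-up → -26.5 dBFS.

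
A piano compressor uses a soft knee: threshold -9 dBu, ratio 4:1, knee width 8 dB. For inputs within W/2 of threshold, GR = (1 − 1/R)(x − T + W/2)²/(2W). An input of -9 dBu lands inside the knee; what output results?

x − T + W/2 = -9 − (-9) + 4 = 4.
GR = (1 − 1/4) × 4² / 16 = 0.75 × 16 / 16 = 0.75 dB.
Output = -9 − 0.75 = -9.75 dBu.

-9.75 dBu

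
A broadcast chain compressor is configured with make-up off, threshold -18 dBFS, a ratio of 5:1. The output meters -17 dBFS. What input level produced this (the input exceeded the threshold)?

-13 dBFS

That's 1 dB above the -18 dBFS threshold.
Undo the ratio: input overshoot = 1 × 5 = 5 dB, giving input = -13 dBFS.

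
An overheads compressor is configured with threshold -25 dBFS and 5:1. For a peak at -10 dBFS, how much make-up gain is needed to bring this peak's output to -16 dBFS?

6 dB

The peak compresses to -25 + 15/5 = -22 dBFS.
To reach -16 dBFS requires -16 − (-22) = 6 dB of make-up.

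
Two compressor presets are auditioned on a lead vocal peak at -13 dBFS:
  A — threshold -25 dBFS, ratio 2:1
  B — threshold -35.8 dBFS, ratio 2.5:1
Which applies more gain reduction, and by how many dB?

A: 12 dB over, compressed to 6 dB over, so 6 dB of GR.
B: 22.8 dB over, compressed to 9.12 dB over, so 13.68 dB of GR.
Difference: 7.68 dB in favour of B.

B, by 7.68 dB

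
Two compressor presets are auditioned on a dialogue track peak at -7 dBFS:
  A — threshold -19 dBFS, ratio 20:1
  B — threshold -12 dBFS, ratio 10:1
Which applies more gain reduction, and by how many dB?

A, by 6.9 dB

A: GR = 12 − 12/20 = 11.4 dB.
B: GR = 5 − 5/10 = 4.5 dB.
A reduces 6.9 dB more.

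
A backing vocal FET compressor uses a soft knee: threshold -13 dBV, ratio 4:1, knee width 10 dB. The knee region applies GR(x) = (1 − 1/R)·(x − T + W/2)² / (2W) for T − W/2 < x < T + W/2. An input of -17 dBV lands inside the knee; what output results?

-17.0375 dBV

x − T + W/2 = -17 − (-13) + 5 = 1.
GR = (1 − 1/4) × 1² / 20 = 0.75 × 1 / 20 = 0.0375 dB.
Output = -17 − 0.0375 = -17.0375 dBV.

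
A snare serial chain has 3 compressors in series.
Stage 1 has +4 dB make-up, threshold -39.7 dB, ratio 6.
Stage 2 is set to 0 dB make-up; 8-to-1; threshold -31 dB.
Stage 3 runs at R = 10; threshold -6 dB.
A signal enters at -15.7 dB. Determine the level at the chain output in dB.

Stage 1: -15.7 dB is 24 dB over -39.7 dB; at 6:1 that becomes 4 dB over, giving -35.7 dB; +4 dB make-up → -31.7 dB.
Stage 2: -31.7 dB ≤ -31 dB, so stage 2 doesn't engage; output -31.7 dB.
Stage 3: -31.7 dB is at or below the -6 dB threshold — no compression; output -31.7 dB.

-31.7 dB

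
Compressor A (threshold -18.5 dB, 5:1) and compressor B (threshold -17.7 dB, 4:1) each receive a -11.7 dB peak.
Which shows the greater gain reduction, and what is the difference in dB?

A: 6.8 dB over, compressed to 1.36 dB over, so 5.44 dB of GR.
B: 6 dB over, compressed to 1.5 dB over, so 4.5 dB of GR.
A applies 0.94 dB more gain reduction.

A, by 0.94 dB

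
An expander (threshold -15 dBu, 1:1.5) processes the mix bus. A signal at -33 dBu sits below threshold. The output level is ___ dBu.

-42 dBu

Below threshold, a 1:1.5 expander applies gain = (1.5−1)×(T − x) of attenuation.
(1.5−1) × 18 = 9 dB, so output = -33 − 9 = -42 dBu.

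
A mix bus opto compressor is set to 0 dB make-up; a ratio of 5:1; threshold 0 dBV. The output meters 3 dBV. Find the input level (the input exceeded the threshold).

That's 3 dB above the 0 dBV threshold.
Input overshoot = R × output overshoot = 15 dB → input = 0 + 15 = 15 dBV.

15 dBV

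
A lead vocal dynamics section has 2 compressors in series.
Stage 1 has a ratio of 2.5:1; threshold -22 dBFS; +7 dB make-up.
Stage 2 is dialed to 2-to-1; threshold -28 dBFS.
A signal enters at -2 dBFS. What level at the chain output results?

Stage 1: -2 dBFS is 20 dB over -22 dBFS; at 2.5:1 that becomes 8 dB over, giving -14 dBFS; +7 dB make-up → -7 dBFS.
Stage 2: 21 dB above -28 dBFS, reduced 2:1 to 10.5 dB above → -17.5 dBFS.

-17.5 dBFS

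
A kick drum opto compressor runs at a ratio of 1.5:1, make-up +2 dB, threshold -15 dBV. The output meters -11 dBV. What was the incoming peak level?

-12 dBV

Remove make-up: -11 − 2 = -13 dBV.
The compressed level sits -13 − (-15) = 2 dB over threshold.
Undo the ratio: input overshoot = 2 × 1.5 = 3 dB, giving input = -12 dBV.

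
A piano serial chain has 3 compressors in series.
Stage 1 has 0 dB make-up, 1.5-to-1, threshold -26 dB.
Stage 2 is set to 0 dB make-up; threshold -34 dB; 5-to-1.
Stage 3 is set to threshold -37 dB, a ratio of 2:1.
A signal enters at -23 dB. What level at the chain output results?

Stage 1: overshoot 3 dB → 3/1.5 = 2 dB → -24 dB.
Stage 2: -24 dB is 10 dB over -34 dB; at 5:1 that becomes 2 dB over, giving -32 dB.
Stage 3: -32 dB is 5 dB over -37 dB; at 2:1 that becomes 2.5 dB over, giving -34.5 dB.

-34.5 dB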